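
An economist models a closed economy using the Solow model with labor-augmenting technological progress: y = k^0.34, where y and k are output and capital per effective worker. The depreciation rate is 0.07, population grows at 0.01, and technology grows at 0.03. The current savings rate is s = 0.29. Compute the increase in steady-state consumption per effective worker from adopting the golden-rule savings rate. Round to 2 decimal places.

Δc ≈ 0.01

n + g + δ = 0.01 + 0.03 + 0.07 = 0.11.
Current steady state (s = 0.29): k* = (0.29/0.11)^(1/0.66) ≈ 4.3440, y* = 4.3440^0.34 ≈ 1.6477, c* = (1−0.29)·1.6477 ≈ 1.1699.
Golden rule sets MPK = n+g+δ: 0.34·k^(0.34−1) = 0.11, so k_gold = (0.34/0.11)^(1/0.66) ≈ 5.5278.
y_gold = 5.5278^0.34 ≈ 1.7884, c_gold = y_gold − 0.11·k_gold ≈ 1.1804.
Gain: Δc = 1.1804 − 1.1699 ≈ 0.0105.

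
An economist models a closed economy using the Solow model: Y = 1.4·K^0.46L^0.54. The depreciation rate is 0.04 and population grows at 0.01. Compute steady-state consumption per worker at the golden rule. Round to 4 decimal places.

c_gold ≈ 6.6682

Break-even investment rate: n + δ = 0.01 + 0.04 = 0.05.
Maximizing c = f(k) − (n+δ)·k gives f'(k) = n+δ, i.e. 0.46·1.4·k^(0.46−1) = 0.05, so k_gold = (0.46·1.4/0.05)^(1/0.54) ≈ 113.6056.
y_gold = 1.4·113.6056^0.46 ≈ 12.3484.
c_gold = y_gold − (n+δ)·k_gold = 12.3484 − 0.05·113.6056 ≈ 6.6682.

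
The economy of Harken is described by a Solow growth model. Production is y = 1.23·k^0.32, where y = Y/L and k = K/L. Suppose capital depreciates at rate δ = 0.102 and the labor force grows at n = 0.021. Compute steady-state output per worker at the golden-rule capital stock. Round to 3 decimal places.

Capital per worker breaks even when investment replaces (n + δ)·k; here n + δ = 0.123.
Setting f'(k) = n+δ gives 0.32·1.23·k^(0.32−1) = 0.123, hence k_gold = (0.32·1.23/0.123)^(1/0.68) ≈ 5.5318.
Output: y_gold = 1.23·k_gold^0.32 = 1.23·5.5318^0.32 ≈ 2.1263.

y_gold ≈ 2.126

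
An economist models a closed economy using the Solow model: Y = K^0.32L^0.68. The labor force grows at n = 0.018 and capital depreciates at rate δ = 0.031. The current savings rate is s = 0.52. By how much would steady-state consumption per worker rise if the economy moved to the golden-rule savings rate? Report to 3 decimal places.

Δc ≈ 0.186

Break-even investment rate: n + δ = 0.018 + 0.031 = 0.049.
Current steady state (s = 0.52): k* = (0.52/0.049)^(1/0.68) ≈ 32.2508, y* = 32.2508^0.32 ≈ 3.0390, c* = (1−0.52)·3.0390 ≈ 1.4587.
At the golden rule the marginal product of capital equals n+δ: 0.32·k^(0.32−1) = 0.049. Solving, k_gold = (0.32/0.049)^(1/0.68) ≈ 15.7929.
y_gold = 15.7929^0.32 ≈ 2.4183, c_gold = y_gold − 0.049·k_gold ≈ 1.6444.
Gain: Δc = 1.6444 − 1.4587 ≈ 0.1857.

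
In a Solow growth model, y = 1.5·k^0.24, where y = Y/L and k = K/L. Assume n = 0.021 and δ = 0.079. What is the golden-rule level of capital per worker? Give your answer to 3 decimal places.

n + δ = 0.021 + 0.079 = 0.1.
Setting f'(k) = n+δ gives 0.24·1.5·k^(0.24−1) = 0.1, hence k_gold = (0.24·1.5/0.1)^(1/0.76) ≈ 5.3948.

k_gold ≈ 5.395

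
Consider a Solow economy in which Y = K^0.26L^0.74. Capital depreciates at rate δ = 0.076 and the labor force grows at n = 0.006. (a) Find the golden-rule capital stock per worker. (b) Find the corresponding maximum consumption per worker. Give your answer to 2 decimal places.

(a) k_gold ≈ 4.76; (b) c_gold ≈ 1.11

The effective depreciation rate is n + δ = 0.006 + 0.076 = 0.082.
Golden rule sets MPK = n+δ: 0.26·k^(0.26−1) = 0.082, so k_gold = (0.26/0.082)^(1/0.74) ≈ 4.7560.
y_gold = 4.7560^0.26 ≈ 1.5000; c_gold = y_gold − 0.082·k_gold ≈ 1.1100.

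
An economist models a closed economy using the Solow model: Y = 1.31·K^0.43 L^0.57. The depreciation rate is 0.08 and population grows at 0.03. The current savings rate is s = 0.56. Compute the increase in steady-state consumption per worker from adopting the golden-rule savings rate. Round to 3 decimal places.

Δc ≈ 0.148

Break-even investment rate: n + δ = 0.03 + 0.08 = 0.11.
Current steady state (s = 0.56): k* = (0.56·1.31/0.11)^(1/0.57) ≈ 27.9081, y* = 1.31·27.9081^0.43 ≈ 5.4820, c* = (1−0.56)·5.4820 ≈ 2.4121.
Setting f'(k) = n+δ gives 0.43·1.31·k^(0.43−1) = 0.11, hence k_gold = (0.43·1.31/0.11)^(1/0.57) ≈ 17.5577.
y_gold = 1.31·17.5577^0.43 ≈ 4.4915, c_gold = y_gold − 0.11·k_gold ≈ 2.5602.
Gain: Δc = 2.5602 − 2.4121 ≈ 0.1481.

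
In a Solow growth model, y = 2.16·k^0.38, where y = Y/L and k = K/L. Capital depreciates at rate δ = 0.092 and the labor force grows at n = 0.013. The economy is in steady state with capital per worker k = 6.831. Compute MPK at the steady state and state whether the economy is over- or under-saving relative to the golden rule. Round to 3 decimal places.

under-saving; MPK ≈ 0.249

Capital per worker breaks even when investment replaces (n + δ)·k; here n + δ = 0.105.
MPK = 0.38·2.16·k^(0.38−1) = 0.38·2.16·6.831^(-0.62) ≈ 0.2494.
MPK > 0.105, so the economy is dynamically efficient (under-saving).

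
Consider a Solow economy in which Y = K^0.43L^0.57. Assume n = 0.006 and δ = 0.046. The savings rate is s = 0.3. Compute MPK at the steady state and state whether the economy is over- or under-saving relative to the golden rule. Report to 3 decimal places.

under-saving; MPK ≈ 0.075

Capital per worker breaks even when investment replaces (n + δ)·k; here n + δ = 0.052.
Steady-state k*: s·k^0.43 = 0.052·k gives k* = (0.3/0.052)^(1/0.57) ≈ 21.6419.
MPK = 0.43·21.6419^(-0.57) ≈ 0.0745.
MPK > n+δ = 0.052, so the economy is dynamically efficient (under-saving).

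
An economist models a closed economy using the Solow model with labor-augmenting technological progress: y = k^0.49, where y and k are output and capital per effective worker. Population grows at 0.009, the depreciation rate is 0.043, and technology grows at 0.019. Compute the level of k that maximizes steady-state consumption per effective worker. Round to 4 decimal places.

k_gold ≈ 44.1546

n + g + δ = 0.009 + 0.019 + 0.043 = 0.071.
Maximizing c = f(k) − (n+g+δ)·k gives f'(k) = n+g+δ, i.e. 0.49·k^(0.49−1) = 0.071, so k_gold = (0.49/0.071)^(1/0.51) ≈ 44.1546.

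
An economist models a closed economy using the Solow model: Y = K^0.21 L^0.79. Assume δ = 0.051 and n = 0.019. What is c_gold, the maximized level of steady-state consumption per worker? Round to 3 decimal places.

c_gold ≈ 1.058

Break-even investment rate: n + δ = 0.019 + 0.051 = 0.07.
Maximizing c = f(k) − (n+δ)·k gives f'(k) = n+δ, i.e. 0.21·k^(0.21−1) = 0.07, so k_gold = (0.21/0.07)^(1/0.79) ≈ 4.0175.
y_gold = 4.0175^0.21 ≈ 1.3392.
c_gold = y_gold − (n+δ)·k_gold = 1.3392 − 0.07·4.0175 ≈ 1.0579.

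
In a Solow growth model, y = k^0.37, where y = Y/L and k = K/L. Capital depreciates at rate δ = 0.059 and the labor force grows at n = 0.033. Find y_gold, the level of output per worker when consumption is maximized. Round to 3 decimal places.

y_gold ≈ 2.265

Capital per worker breaks even when investment replaces (n + δ)·k; here n + δ = 0.092.
At the golden rule the marginal product of capital equals n+δ: 0.37·k^(0.37−1) = 0.092. Solving, k_gold = (0.37/0.092)^(1/0.63) ≈ 9.1072.
Output: y_gold = k_gold^0.37 = 9.1072^0.37 ≈ 2.2645.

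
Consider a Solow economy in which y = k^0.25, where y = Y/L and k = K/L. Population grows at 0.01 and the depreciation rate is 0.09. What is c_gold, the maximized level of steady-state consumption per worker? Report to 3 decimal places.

The effective depreciation rate is n + δ = 0.01 + 0.09 = 0.1.
At the golden rule the marginal product of capital equals n+δ: 0.25·k^(0.25−1) = 0.1. Solving, k_gold = (0.25/0.1)^(1/0.75) ≈ 3.3930.
y_gold = 3.3930^0.25 ≈ 1.3572.
c_gold = y_gold − (n+δ)·k_gold = 1.3572 − 0.1·3.3930 ≈ 1.0179.

c_gold ≈ 1.018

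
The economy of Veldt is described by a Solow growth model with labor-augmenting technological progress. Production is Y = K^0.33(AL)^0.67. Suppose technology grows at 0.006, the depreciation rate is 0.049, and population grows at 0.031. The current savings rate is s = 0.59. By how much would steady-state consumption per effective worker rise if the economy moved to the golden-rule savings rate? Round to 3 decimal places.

Capital per effective worker breaks even when investment replaces (n + g + δ)·k; here n + g + δ = 0.086.
Current steady state (s = 0.59): k* = (0.59/0.086)^(1/0.67) ≈ 17.7129, y* = 17.7129^0.33 ≈ 2.5819, c* = (1−0.59)·2.5819 ≈ 1.0586.
Setting f'(k) = n+g+δ gives 0.33·k^(0.33−1) = 0.086, hence k_gold = (0.33/0.086)^(1/0.67) ≈ 7.4416.
y_gold = 7.4416^0.33 ≈ 1.9393, c_gold = y_gold − 0.086·k_gold ≈ 1.2993.
Gain: Δc = 1.2993 − 1.0586 ≈ 0.2408.

Δc ≈ 0.241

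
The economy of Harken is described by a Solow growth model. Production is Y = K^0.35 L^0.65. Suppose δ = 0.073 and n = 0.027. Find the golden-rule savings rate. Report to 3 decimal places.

n + δ = 0.027 + 0.073 = 0.1.
At the golden rule MPK = n+δ, and in any Cobb-Douglas steady state s = (n+δ)·k/y = MPK·k/y = capital's share 0.35.

s_gold = 0.350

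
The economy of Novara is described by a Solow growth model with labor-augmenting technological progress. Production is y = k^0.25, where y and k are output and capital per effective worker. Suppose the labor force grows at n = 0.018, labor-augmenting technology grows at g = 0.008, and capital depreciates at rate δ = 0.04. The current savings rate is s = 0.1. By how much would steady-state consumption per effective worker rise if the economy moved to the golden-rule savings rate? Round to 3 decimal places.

Δc ≈ 0.135

Capital per effective worker breaks even when investment replaces (n + g + δ)·k; here n + g + δ = 0.066.
Current steady state (s = 0.1): k* = (0.1/0.066)^(1/0.75) ≈ 1.7402, y* = 1.7402^0.25 ≈ 1.1486, c* = (1−0.1)·1.1486 ≈ 1.0337.
At the golden rule the marginal product of capital equals n+g+δ: 0.25·k^(0.25−1) = 0.066. Solving, k_gold = (0.25/0.066)^(1/0.75) ≈ 5.9047.
y_gold = 5.9047^0.25 ≈ 1.5588, c_gold = y_gold − 0.066·k_gold ≈ 1.1691.
Gain: Δc = 1.1691 − 1.0337 ≈ 0.1354.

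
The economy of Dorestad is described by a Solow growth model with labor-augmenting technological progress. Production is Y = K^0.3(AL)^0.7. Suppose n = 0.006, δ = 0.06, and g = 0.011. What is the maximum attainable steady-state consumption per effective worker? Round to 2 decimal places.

Break-even investment rate: n + g + δ = 0.006 + 0.011 + 0.06 = 0.077.
Golden rule sets MPK = n+g+δ: 0.3·k^(0.3−1) = 0.077, so k_gold = (0.3/0.077)^(1/0.7) ≈ 6.9784.
y_gold = 6.9784^0.3 ≈ 1.7911.
c_gold = y_gold − (n+g+δ)·k_gold = 1.7911 − 0.077·6.9784 ≈ 1.2538.

c_gold ≈ 1.25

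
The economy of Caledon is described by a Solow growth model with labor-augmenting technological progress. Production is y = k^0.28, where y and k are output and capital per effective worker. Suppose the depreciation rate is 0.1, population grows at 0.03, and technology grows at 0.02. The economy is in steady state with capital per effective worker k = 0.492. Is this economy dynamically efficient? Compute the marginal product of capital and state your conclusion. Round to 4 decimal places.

dynamically efficient; MPK ≈ 0.4666

Break-even investment rate: n + g + δ = 0.03 + 0.02 + 0.1 = 0.15.
MPK = 0.28·k^(0.28−1) = 0.28·0.492^(-0.72) ≈ 0.4666.
MPK > 0.15, so the economy is dynamically efficient (under-saving).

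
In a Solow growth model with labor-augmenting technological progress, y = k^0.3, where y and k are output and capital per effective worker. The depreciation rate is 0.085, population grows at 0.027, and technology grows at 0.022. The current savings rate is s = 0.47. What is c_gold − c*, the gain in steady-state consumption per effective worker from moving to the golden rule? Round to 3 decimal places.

Δc ≈ 0.081

Break-even investment rate: n + g + δ = 0.027 + 0.022 + 0.085 = 0.134.
Current steady state (s = 0.47): k* = (0.47/0.134)^(1/0.7) ≈ 6.0057, y* = 6.0057^0.3 ≈ 1.7123, c* = (1−0.47)·1.7123 ≈ 0.9075.
Setting f'(k) = n+g+δ gives 0.3·k^(0.3−1) = 0.134, hence k_gold = (0.3/0.134)^(1/0.7) ≈ 3.1624.
y_gold = 3.1624^0.3 ≈ 1.4126, c_gold = y_gold − 0.134·k_gold ≈ 0.9888.
Gain: Δc = 0.9888 − 0.9075 ≈ 0.0813.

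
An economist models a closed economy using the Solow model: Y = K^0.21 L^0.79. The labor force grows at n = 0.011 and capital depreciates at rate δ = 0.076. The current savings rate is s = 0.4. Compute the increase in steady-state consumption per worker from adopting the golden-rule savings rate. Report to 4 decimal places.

Break-even investment rate: n + δ = 0.011 + 0.076 = 0.087.
Current steady state (s = 0.4): k* = (0.4/0.087)^(1/0.79) ≈ 6.8970, y* = 6.8970^0.21 ≈ 1.5001, c* = (1−0.4)·1.5001 ≈ 0.9001.
Maximizing c = f(k) − (n+δ)·k gives f'(k) = n+δ, i.e. 0.21·k^(0.21−1) = 0.087, so k_gold = (0.21/0.087)^(1/0.79) ≈ 3.0509.
y_gold = 3.0509^0.21 ≈ 1.2640, c_gold = y_gold − 0.087·k_gold ≈ 0.9985.
Gain: Δc = 0.9985 − 0.9001 ≈ 0.0985.

Δc ≈ 0.0985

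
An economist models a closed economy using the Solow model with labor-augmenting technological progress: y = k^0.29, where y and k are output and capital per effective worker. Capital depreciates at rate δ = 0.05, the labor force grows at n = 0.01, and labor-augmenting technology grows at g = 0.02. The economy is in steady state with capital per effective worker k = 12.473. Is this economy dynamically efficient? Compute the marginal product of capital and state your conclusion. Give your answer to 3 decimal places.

dynamically inefficient; MPK ≈ 0.048

Break-even investment rate: n + g + δ = 0.01 + 0.02 + 0.05 = 0.08.
MPK = 0.29·k^(0.29−1) = 0.29·12.473^(-0.71) ≈ 0.0483.
MPK < 0.08, so the economy is dynamically inefficient (over-saving).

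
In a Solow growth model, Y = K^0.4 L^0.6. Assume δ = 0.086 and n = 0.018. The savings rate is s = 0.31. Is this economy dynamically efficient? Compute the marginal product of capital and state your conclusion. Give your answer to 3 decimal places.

dynamically efficient; MPK ≈ 0.134

The effective depreciation rate is n + δ = 0.018 + 0.086 = 0.104.
Steady-state k*: s·k^0.4 = 0.104·k gives k* = (0.31/0.104)^(1/0.6) ≈ 6.1737.
MPK = 0.4·6.1737^(-0.6) ≈ 0.1342.
MPK > n+δ = 0.104, so the economy is dynamically efficient (under-saving).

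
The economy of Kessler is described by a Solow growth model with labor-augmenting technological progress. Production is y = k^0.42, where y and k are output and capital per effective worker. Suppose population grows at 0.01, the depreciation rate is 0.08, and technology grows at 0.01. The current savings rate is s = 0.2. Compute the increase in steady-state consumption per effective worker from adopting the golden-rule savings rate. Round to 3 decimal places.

Δc ≈ 0.318

The effective depreciation rate is n + g + δ = 0.01 + 0.01 + 0.08 = 0.1.
Current steady state (s = 0.2): k* = (0.2/0.1)^(1/0.58) ≈ 3.3038, y* = 3.3038^0.42 ≈ 1.6519, c* = (1−0.2)·1.6519 ≈ 1.3215.
Setting f'(k) = n+g+δ gives 0.42·k^(0.42−1) = 0.1, hence k_gold = (0.42/0.1)^(1/0.58) ≈ 11.8732.
y_gold = 11.8732^0.42 ≈ 2.8270, c_gold = y_gold − 0.1·k_gold ≈ 1.6396.
Gain: Δc = 1.6396 − 1.3215 ≈ 0.3181.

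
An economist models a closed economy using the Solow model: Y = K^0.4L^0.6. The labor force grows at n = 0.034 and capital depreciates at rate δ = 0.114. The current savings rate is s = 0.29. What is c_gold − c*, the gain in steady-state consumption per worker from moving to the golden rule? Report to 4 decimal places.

Break-even investment rate: n + δ = 0.034 + 0.114 = 0.148.
Current steady state (s = 0.29): k* = (0.29/0.148)^(1/0.6) ≈ 3.0683, y* = 3.0683^0.4 ≈ 1.5659, c* = (1−0.29)·1.5659 ≈ 1.1118.
Maximizing c = f(k) − (n+δ)·k gives f'(k) = n+δ, i.e. 0.4·k^(0.4−1) = 0.148, so k_gold = (0.4/0.148)^(1/0.6) ≈ 5.2440.
y_gold = 5.2440^0.4 ≈ 1.9403, c_gold = y_gold − 0.148·k_gold ≈ 1.1642.
Gain: Δc = 1.1642 − 1.1118 ≈ 0.0524.

Δc ≈ 0.0524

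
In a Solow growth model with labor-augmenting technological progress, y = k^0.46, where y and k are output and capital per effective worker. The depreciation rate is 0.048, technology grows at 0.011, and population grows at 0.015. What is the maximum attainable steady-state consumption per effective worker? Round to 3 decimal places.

The effective depreciation rate is n + g + δ = 0.015 + 0.011 + 0.048 = 0.074.
Setting f'(k) = n+g+δ gives 0.46·k^(0.46−1) = 0.074, hence k_gold = (0.46/0.074)^(1/0.54) ≈ 29.4776.
y_gold = 29.4776^0.46 ≈ 4.7421.
c_gold = y_gold − (n+g+δ)·k_gold = 4.7421 − 0.074·29.4776 ≈ 2.5607.

c_gold ≈ 2.561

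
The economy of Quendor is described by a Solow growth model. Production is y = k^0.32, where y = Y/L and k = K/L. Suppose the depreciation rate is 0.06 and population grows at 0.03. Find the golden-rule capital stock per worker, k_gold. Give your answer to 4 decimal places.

k_gold ≈ 6.4589

Capital per worker breaks even when investment replaces (n + δ)·k; here n + δ = 0.09.
Maximizing c = f(k) − (n+δ)·k gives f'(k) = n+δ, i.e. 0.32·k^(0.32−1) = 0.09, so k_gold = (0.32/0.09)^(1/0.68) ≈ 6.4589.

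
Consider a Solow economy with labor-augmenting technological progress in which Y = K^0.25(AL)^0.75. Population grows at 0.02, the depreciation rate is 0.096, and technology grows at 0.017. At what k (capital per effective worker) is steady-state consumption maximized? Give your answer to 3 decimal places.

Capital per effective worker breaks even when investment replaces (n + g + δ)·k; here n + g + δ = 0.133.
Maximizing c = f(k) − (n+g+δ)·k gives f'(k) = n+g+δ, i.e. 0.25·k^(0.25−1) = 0.133, so k_gold = (0.25/0.133)^(1/0.75) ≈ 2.3198.

k_gold ≈ 2.320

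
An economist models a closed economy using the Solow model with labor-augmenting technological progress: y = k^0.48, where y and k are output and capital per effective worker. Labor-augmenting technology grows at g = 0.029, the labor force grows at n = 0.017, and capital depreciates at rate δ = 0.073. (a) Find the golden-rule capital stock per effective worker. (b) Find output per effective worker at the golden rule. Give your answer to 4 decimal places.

(a) k_gold ≈ 14.6149; (b) y_gold ≈ 3.6233

The effective depreciation rate is n + g + δ = 0.017 + 0.029 + 0.073 = 0.119.
At the golden rule the marginal product of capital equals n+g+δ: 0.48·k^(0.48−1) = 0.119. Solving, k_gold = (0.48/0.119)^(1/0.52) ≈ 14.6149.
y_gold = 14.6149^0.48 ≈ 3.6233.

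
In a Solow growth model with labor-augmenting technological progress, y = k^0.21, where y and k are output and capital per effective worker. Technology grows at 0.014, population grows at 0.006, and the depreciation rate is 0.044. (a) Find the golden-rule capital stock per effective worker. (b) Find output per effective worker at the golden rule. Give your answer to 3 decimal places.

(a) k_gold ≈ 4.500; (b) y_gold ≈ 1.371

The effective depreciation rate is n + g + δ = 0.006 + 0.014 + 0.044 = 0.064.
At the golden rule the marginal product of capital equals n+g+δ: 0.21·k^(0.21−1) = 0.064. Solving, k_gold = (0.21/0.064)^(1/0.79) ≈ 4.5000.
y_gold = 4.5000^0.21 ≈ 1.3714.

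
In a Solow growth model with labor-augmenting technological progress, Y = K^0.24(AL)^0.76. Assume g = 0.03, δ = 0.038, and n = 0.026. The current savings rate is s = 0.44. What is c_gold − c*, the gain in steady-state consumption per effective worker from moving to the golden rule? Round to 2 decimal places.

Δc ≈ 0.11

Capital per effective worker breaks even when investment replaces (n + g + δ)·k; here n + g + δ = 0.094.
Current steady state (s = 0.44): k* = (0.44/0.094)^(1/0.76) ≈ 7.6209, y* = 7.6209^0.24 ≈ 1.6281, c* = (1−0.44)·1.6281 ≈ 0.9117.
Setting f'(k) = n+g+δ gives 0.24·k^(0.24−1) = 0.094, hence k_gold = (0.24/0.094)^(1/0.76) ≈ 3.4327.
y_gold = 3.4327^0.24 ≈ 1.3445, c_gold = y_gold − 0.094·k_gold ≈ 1.0218.
Gain: Δc = 1.0218 − 0.9117 ≈ 0.1101.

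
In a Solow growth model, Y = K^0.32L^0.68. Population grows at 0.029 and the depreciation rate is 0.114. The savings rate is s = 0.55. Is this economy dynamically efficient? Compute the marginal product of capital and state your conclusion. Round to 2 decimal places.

Break-even investment rate: n + δ = 0.029 + 0.114 = 0.143.
Steady-state k*: s·k^0.32 = 0.143·k gives k* = (0.55/0.143)^(1/0.68) ≈ 7.2499.
MPK = 0.32·7.2499^(-0.68) ≈ 0.0832.
MPK < n+δ = 0.143, so the economy is dynamically inefficient (over-saving).

dynamically inefficient; MPK ≈ 0.08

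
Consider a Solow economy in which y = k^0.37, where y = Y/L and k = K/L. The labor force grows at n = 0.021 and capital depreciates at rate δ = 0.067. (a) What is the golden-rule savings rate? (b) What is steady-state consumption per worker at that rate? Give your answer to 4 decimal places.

n + δ = 0.021 + 0.067 = 0.088.
For Cobb-Douglas, s_gold equals capital's share: s_gold = 0.37.
Setting f'(k) = n+δ gives 0.37·k^(0.37−1) = 0.088, hence k_gold = (0.37/0.088)^(1/0.63) ≈ 9.7731.
y_gold = 9.7731^0.37 ≈ 2.3244; c_gold = (1−0.37)·y_gold ≈ 1.4644.

(a) s_gold = 0.3700; (b) c_gold ≈ 1.4644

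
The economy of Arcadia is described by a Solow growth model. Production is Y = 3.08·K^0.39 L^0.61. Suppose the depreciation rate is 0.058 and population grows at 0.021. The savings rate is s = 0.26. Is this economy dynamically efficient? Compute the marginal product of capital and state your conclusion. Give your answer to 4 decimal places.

dynamically efficient; MPK ≈ 0.1185

Break-even investment rate: n + δ = 0.021 + 0.058 = 0.079.
Steady-state k*: s·A·k^0.39 = 0.079·k gives k* = (0.26·3.08/0.079)^(1/0.61) ≈ 44.5668.
MPK = 0.39·3.08·44.5668^(-0.61) ≈ 0.1185.
MPK > n+δ = 0.079, so the economy is dynamically efficient (under-saving).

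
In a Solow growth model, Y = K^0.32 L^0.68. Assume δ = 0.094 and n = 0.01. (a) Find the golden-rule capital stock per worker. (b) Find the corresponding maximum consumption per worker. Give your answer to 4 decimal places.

(a) k_gold ≈ 5.2218; (b) c_gold ≈ 1.1540

n + δ = 0.01 + 0.094 = 0.104.
At the golden rule the marginal product of capital equals n+δ: 0.32·k^(0.32−1) = 0.104. Solving, k_gold = (0.32/0.104)^(1/0.68) ≈ 5.2218.
y_gold = 5.2218^0.32 ≈ 1.6971; c_gold = y_gold − 0.104·k_gold ≈ 1.1540.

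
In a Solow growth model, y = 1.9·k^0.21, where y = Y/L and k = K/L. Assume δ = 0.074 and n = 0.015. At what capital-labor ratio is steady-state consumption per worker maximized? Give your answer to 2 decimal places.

k_gold ≈ 6.68

Capital per worker breaks even when investment replaces (n + δ)·k; here n + δ = 0.089.
Setting f'(k) = n+δ gives 0.21·1.9·k^(0.21−1) = 0.089, hence k_gold = (0.21·1.9/0.089)^(1/0.79) ≈ 6.6802.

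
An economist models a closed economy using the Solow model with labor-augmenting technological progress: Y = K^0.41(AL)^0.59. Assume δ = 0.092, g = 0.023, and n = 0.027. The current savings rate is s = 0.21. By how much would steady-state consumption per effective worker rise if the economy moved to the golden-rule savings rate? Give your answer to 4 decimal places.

The effective depreciation rate is n + g + δ = 0.027 + 0.023 + 0.092 = 0.142.
Current steady state (s = 0.21): k* = (0.21/0.142)^(1/0.59) ≈ 1.9410, y* = 1.9410^0.41 ≈ 1.3125, c* = (1−0.21)·1.3125 ≈ 1.0368.
Maximizing c = f(k) − (n+g+δ)·k gives f'(k) = n+g+δ, i.e. 0.41·k^(0.41−1) = 0.142, so k_gold = (0.41/0.142)^(1/0.59) ≈ 6.0325.
y_gold = 6.0325^0.41 ≈ 2.0893, c_gold = y_gold − 0.142·k_gold ≈ 1.2327.
Gain: Δc = 1.2327 − 1.0368 ≈ 0.1959.

Δc ≈ 0.1959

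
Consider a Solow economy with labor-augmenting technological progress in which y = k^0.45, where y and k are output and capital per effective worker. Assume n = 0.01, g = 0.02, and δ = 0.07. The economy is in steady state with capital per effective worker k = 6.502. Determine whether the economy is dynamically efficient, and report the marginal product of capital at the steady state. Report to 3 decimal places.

n + g + δ = 0.01 + 0.02 + 0.07 = 0.1.
MPK = 0.45·k^(0.45−1) = 0.45·6.502^(-0.55) ≈ 0.1607.
MPK > 0.1, so the economy is dynamically efficient (under-saving).

dynamically efficient; MPK ≈ 0.161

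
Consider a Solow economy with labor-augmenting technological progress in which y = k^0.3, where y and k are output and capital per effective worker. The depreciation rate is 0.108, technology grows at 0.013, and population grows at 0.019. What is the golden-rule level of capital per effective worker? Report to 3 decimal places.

The effective depreciation rate is n + g + δ = 0.019 + 0.013 + 0.108 = 0.14.
Maximizing c = f(k) − (n+g+δ)·k gives f'(k) = n+g+δ, i.e. 0.3·k^(0.3−1) = 0.14, so k_gold = (0.3/0.14)^(1/0.7) ≈ 2.9706.

k_gold ≈ 2.971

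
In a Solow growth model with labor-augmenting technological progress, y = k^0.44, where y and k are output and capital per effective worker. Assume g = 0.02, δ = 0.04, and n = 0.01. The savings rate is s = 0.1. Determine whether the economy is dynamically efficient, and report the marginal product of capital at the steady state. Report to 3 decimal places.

The effective depreciation rate is n + g + δ = 0.01 + 0.02 + 0.04 = 0.07.
Steady-state k*: s·k^0.44 = 0.07·k gives k* = (0.1/0.07)^(1/0.56) ≈ 1.8906.
MPK = 0.44·1.8906^(-0.56) ≈ 0.3080.
MPK > n+g+δ = 0.07, so the economy is dynamically efficient (under-saving).

dynamically efficient; MPK ≈ 0.308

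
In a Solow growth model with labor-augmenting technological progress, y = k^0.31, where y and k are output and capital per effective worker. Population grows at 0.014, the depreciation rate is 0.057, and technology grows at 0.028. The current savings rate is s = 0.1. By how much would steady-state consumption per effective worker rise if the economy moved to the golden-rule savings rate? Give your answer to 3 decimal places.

Δc ≈ 0.248

The effective depreciation rate is n + g + δ = 0.014 + 0.028 + 0.057 = 0.099.
Current steady state (s = 0.1): k* = (0.1/0.099)^(1/0.69) ≈ 1.0147, y* = 1.0147^0.31 ≈ 1.0045, c* = (1−0.1)·1.0045 ≈ 0.9041.
Maximizing c = f(k) − (n+g+δ)·k gives f'(k) = n+g+δ, i.e. 0.31·k^(0.31−1) = 0.099, so k_gold = (0.31/0.099)^(1/0.69) ≈ 5.2293.
y_gold = 5.2293^0.31 ≈ 1.6700, c_gold = y_gold − 0.099·k_gold ≈ 1.1523.
Gain: Δc = 1.1523 − 0.9041 ≈ 0.2482.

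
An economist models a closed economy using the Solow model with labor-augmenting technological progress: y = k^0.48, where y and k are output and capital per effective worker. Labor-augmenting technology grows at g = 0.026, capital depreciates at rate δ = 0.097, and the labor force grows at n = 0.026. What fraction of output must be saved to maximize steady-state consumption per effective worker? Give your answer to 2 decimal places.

Break-even investment rate: n + g + δ = 0.026 + 0.026 + 0.097 = 0.149.
At the golden rule MPK = n+g+δ, and in any Cobb-Douglas steady state s = (n+g+δ)·k/y = MPK·k/y = capital's share 0.48.

s_gold = 0.48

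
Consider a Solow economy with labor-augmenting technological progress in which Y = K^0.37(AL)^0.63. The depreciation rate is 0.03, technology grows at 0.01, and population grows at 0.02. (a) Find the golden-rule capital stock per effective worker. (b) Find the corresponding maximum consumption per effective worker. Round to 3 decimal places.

Break-even investment rate: n + g + δ = 0.02 + 0.01 + 0.03 = 0.06.
Golden rule sets MPK = n+g+δ: 0.37·k^(0.37−1) = 0.06, so k_gold = (0.37/0.06)^(1/0.63) ≈ 17.9493.
y_gold = 17.9493^0.37 ≈ 2.9107; c_gold = y_gold − 0.06·k_gold ≈ 1.8337.

(a) k_gold ≈ 17.949; (b) c_gold ≈ 1.834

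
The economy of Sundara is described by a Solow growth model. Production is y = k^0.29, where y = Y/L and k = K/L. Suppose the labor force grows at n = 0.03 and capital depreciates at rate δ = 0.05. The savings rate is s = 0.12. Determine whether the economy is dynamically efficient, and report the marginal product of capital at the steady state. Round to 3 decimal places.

Capital per worker breaks even when investment replaces (n + δ)·k; here n + δ = 0.08.
Steady-state k*: s·k^0.29 = 0.08·k gives k* = (0.12/0.08)^(1/0.71) ≈ 1.7702.
MPK = 0.29·1.7702^(-0.71) ≈ 0.1933.
MPK > n+δ = 0.08, so the economy is dynamically efficient (under-saving).

dynamically efficient; MPK ≈ 0.193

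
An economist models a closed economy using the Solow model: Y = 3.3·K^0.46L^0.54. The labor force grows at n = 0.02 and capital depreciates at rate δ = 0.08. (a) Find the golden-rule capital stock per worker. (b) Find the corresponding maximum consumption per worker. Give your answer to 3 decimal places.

The effective depreciation rate is n + δ = 0.02 + 0.08 = 0.1.
Golden rule sets MPK = n+δ: 0.46·3.3·k^(0.46−1) = 0.1, so k_gold = (0.46·3.3/0.1)^(1/0.54) ≈ 154.0069.
y_gold = 3.3·154.0069^0.46 ≈ 33.4798; c_gold = y_gold − 0.1·k_gold ≈ 18.0791.

(a) k_gold ≈ 154.007; (b) c_gold ≈ 18.079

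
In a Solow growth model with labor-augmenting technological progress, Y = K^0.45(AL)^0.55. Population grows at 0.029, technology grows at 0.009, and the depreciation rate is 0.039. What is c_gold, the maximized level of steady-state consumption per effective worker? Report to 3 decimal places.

c_gold ≈ 2.332

The effective depreciation rate is n + g + δ = 0.029 + 0.009 + 0.039 = 0.077.
Maximizing c = f(k) − (n+g+δ)·k gives f'(k) = n+g+δ, i.e. 0.45·k^(0.45−1) = 0.077, so k_gold = (0.45/0.077)^(1/0.55) ≈ 24.7765.
y_gold = 24.7765^0.45 ≈ 4.2395.
c_gold = y_gold − (n+g+δ)·k_gold = 4.2395 − 0.077·24.7765 ≈ 2.3317.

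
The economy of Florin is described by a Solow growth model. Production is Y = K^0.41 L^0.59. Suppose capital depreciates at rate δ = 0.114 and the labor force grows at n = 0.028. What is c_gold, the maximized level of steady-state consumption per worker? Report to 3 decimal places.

Capital per worker breaks even when investment replaces (n + δ)·k; here n + δ = 0.142.
Setting f'(k) = n+δ gives 0.41·k^(0.41−1) = 0.142, hence k_gold = (0.41/0.142)^(1/0.59) ≈ 6.0325.
y_gold = 6.0325^0.41 ≈ 2.0893.
c_gold = y_gold − (n+δ)·k_gold = 2.0893 − 0.142·6.0325 ≈ 1.2327.

c_gold ≈ 1.233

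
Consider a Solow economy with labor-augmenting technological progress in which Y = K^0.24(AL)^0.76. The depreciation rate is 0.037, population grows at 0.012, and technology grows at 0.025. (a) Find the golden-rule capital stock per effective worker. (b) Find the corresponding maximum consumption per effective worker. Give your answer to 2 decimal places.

(a) k_gold ≈ 4.70; (b) c_gold ≈ 1.10

Capital per effective worker breaks even when investment replaces (n + g + δ)·k; here n + g + δ = 0.074.
Maximizing c = f(k) − (n+g+δ)·k gives f'(k) = n+g+δ, i.e. 0.24·k^(0.24−1) = 0.074, so k_gold = (0.24/0.074)^(1/0.76) ≈ 4.7026.
y_gold = 4.7026^0.24 ≈ 1.4500; c_gold = y_gold − 0.074·k_gold ≈ 1.1020.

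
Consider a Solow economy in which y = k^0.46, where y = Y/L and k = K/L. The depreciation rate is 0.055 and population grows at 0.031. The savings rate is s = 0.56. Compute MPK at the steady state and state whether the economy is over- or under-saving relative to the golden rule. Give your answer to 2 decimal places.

over-saving; MPK ≈ 0.07

n + δ = 0.031 + 0.055 = 0.086.
Steady-state k*: s·k^0.46 = 0.086·k gives k* = (0.56/0.086)^(1/0.54) ≈ 32.1242.
MPK = 0.46·32.1242^(-0.54) ≈ 0.0706.
MPK < n+δ = 0.086, so the economy is dynamically inefficient (over-saving).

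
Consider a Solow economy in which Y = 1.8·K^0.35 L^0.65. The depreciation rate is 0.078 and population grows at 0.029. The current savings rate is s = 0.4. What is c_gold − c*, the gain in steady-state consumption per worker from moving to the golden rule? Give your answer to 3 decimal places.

Capital per worker breaks even when investment replaces (n + δ)·k; here n + δ = 0.107.
Current steady state (s = 0.4): k* = (0.4·1.8/0.107)^(1/0.65) ≈ 18.7831, y* = 1.8·18.7831^0.35 ≈ 5.0245, c* = (1−0.4)·5.0245 ≈ 3.0147.
Golden rule sets MPK = n+δ: 0.35·1.8·k^(0.35−1) = 0.107, so k_gold = (0.35·1.8/0.107)^(1/0.65) ≈ 15.2950.
y_gold = 1.8·15.2950^0.35 ≈ 4.6759, c_gold = y_gold − 0.107·k_gold ≈ 3.0393.
Gain: Δc = 3.0393 − 3.0147 ≈ 0.0246.

Δc ≈ 0.025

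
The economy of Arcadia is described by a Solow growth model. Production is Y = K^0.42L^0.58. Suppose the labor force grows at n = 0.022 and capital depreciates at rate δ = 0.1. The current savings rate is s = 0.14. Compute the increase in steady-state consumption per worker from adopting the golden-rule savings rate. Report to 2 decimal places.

Δc ≈ 0.47

Break-even investment rate: n + δ = 0.022 + 0.1 = 0.122.
Current steady state (s = 0.14): k* = (0.14/0.122)^(1/0.58) ≈ 1.2678, y* = 1.2678^0.42 ≈ 1.1048, c* = (1−0.14)·1.1048 ≈ 0.9501.
Setting f'(k) = n+δ gives 0.42·k^(0.42−1) = 0.122, hence k_gold = (0.42/0.122)^(1/0.58) ≈ 8.4270.
y_gold = 8.4270^0.42 ≈ 2.4478, c_gold = y_gold − 0.122·k_gold ≈ 1.4197.
Gain: Δc = 1.4197 − 0.9501 ≈ 0.4696.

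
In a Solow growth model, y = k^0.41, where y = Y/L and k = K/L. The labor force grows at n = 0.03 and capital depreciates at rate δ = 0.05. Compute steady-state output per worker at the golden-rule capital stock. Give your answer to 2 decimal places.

n + δ = 0.03 + 0.05 = 0.08.
Golden rule sets MPK = n+δ: 0.41·k^(0.41−1) = 0.08, so k_gold = (0.41/0.08)^(1/0.59) ≈ 15.9541.
Output: y_gold = k_gold^0.41 = 15.9541^0.41 ≈ 3.1130.

y_gold ≈ 3.11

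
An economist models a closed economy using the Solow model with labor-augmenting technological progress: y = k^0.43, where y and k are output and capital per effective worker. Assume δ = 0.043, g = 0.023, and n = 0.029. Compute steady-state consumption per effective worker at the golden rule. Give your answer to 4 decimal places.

c_gold ≈ 1.7806

Capital per effective worker breaks even when investment replaces (n + g + δ)·k; here n + g + δ = 0.095.
At the golden rule the marginal product of capital equals n+g+δ: 0.43·k^(0.43−1) = 0.095. Solving, k_gold = (0.43/0.095)^(1/0.57) ≈ 14.1394.
y_gold = 14.1394^0.43 ≈ 3.1238.
c_gold = y_gold − (n+g+δ)·k_gold = 3.1238 − 0.095·14.1394 ≈ 1.7806.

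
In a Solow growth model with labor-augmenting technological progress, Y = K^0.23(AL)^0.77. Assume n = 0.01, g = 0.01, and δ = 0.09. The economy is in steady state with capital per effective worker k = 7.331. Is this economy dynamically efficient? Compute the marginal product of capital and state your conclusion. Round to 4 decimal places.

dynamically inefficient; MPK ≈ 0.0496

Capital per effective worker breaks even when investment replaces (n + g + δ)·k; here n + g + δ = 0.11.
MPK = 0.23·k^(0.23−1) = 0.23·7.331^(-0.77) ≈ 0.0496.
MPK < 0.11, so the economy is dynamically inefficient (over-saving).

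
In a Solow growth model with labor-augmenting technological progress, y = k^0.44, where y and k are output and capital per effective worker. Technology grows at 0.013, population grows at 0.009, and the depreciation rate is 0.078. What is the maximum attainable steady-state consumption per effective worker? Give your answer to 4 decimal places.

c_gold ≈ 1.7937

Break-even investment rate: n + g + δ = 0.009 + 0.013 + 0.078 = 0.1.
Maximizing c = f(k) − (n+g+δ)·k gives f'(k) = n+g+δ, i.e. 0.44·k^(0.44−1) = 0.1, so k_gold = (0.44/0.1)^(1/0.56) ≈ 14.0936.
y_gold = 14.0936^0.44 ≈ 3.2031.
c_gold = y_gold − (n+g+δ)·k_gold = 3.2031 − 0.1·14.0936 ≈ 1.7937.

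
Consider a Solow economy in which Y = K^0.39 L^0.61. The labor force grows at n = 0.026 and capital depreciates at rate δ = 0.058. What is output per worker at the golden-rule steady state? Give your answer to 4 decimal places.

Break-even investment rate: n + δ = 0.026 + 0.058 = 0.084.
Golden rule sets MPK = n+δ: 0.39·k^(0.39−1) = 0.084, so k_gold = (0.39/0.084)^(1/0.61) ≈ 12.3906.
Output: y_gold = k_gold^0.39 = 12.3906^0.39 ≈ 2.6687.

y_gold ≈ 2.6687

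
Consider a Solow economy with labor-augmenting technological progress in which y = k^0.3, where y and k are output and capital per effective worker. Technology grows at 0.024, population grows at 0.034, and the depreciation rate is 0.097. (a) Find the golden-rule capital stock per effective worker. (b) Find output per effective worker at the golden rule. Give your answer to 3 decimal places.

(a) k_gold ≈ 2.569; (b) y_gold ≈ 1.327

The effective depreciation rate is n + g + δ = 0.034 + 0.024 + 0.097 = 0.155.
At the golden rule the marginal product of capital equals n+g+δ: 0.3·k^(0.3−1) = 0.155. Solving, k_gold = (0.3/0.155)^(1/0.7) ≈ 2.5686.
y_gold = 2.5686^0.3 ≈ 1.3271.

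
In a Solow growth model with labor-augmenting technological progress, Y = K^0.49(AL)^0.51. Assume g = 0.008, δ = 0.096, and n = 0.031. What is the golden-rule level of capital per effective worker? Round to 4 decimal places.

The effective depreciation rate is n + g + δ = 0.031 + 0.008 + 0.096 = 0.135.
Golden rule sets MPK = n+g+δ: 0.49·k^(0.49−1) = 0.135, so k_gold = (0.49/0.135)^(1/0.51) ≈ 12.5248.

k_gold ≈ 12.5248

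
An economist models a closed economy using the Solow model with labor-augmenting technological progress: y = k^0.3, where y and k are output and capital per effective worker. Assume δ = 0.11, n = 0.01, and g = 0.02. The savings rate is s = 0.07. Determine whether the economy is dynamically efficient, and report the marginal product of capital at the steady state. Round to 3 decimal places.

dynamically efficient; MPK ≈ 0.600

Break-even investment rate: n + g + δ = 0.01 + 0.02 + 0.11 = 0.14.
Steady-state k*: s·k^0.3 = 0.14·k gives k* = (0.07/0.14)^(1/0.7) ≈ 0.3715.
MPK = 0.3·0.3715^(-0.7) ≈ 0.6000.
MPK > n+g+δ = 0.14, so the economy is dynamically efficient (under-saving).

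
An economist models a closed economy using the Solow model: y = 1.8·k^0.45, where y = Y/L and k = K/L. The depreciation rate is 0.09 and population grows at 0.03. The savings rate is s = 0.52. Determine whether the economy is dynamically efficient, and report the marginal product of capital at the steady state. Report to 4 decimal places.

dynamically inefficient; MPK ≈ 0.1038

The effective depreciation rate is n + δ = 0.03 + 0.09 = 0.12.
Steady-state k*: s·A·k^0.45 = 0.12·k gives k* = (0.52·1.8/0.12)^(1/0.55) ≈ 41.8784.
MPK = 0.45·1.8·41.8784^(-0.55) ≈ 0.1038.
MPK < n+δ = 0.12, so the economy is dynamically inefficient (over-saving).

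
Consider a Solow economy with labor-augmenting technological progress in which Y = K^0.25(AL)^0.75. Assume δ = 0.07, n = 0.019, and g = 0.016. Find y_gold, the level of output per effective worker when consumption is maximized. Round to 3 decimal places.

y_gold ≈ 1.335

Capital per effective worker breaks even when investment replaces (n + g + δ)·k; here n + g + δ = 0.105.
At the golden rule the marginal product of capital equals n+g+δ: 0.25·k^(0.25−1) = 0.105. Solving, k_gold = (0.25/0.105)^(1/0.75) ≈ 3.1793.
Output: y_gold = k_gold^0.25 = 3.1793^0.25 ≈ 1.3353.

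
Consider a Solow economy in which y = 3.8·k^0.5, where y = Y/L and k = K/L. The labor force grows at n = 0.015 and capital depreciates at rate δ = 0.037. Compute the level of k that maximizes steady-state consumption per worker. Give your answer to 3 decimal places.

k_gold ≈ 1335.059

Capital per worker breaks even when investment replaces (n + δ)·k; here n + δ = 0.052.
Golden rule sets MPK = n+δ: 0.5·3.8·k^(0.5−1) = 0.052, so k_gold = (0.5·3.8/0.052)^(1/0.5) ≈ 1335.0592.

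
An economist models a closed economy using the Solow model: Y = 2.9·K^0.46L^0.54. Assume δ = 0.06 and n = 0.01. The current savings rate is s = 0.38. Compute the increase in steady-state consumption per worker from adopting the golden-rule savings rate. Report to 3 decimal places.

Δc ≈ 0.469

Capital per worker breaks even when investment replaces (n + δ)·k; here n + δ = 0.07.
Current steady state (s = 0.38): k* = (0.38·2.9/0.07)^(1/0.54) ≈ 164.7485, y* = 2.9·164.7485^0.46 ≈ 30.3484, c* = (1−0.38)·30.3484 ≈ 18.8160.
At the golden rule the marginal product of capital equals n+δ: 0.46·2.9·k^(0.46−1) = 0.07. Solving, k_gold = (0.46·2.9/0.07)^(1/0.54) ≈ 234.6807.
y_gold = 2.9·234.6807^0.46 ≈ 35.7123, c_gold = y_gold − 0.07·k_gold ≈ 19.2846.
Gain: Δc = 19.2846 − 18.8160 ≈ 0.4686.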